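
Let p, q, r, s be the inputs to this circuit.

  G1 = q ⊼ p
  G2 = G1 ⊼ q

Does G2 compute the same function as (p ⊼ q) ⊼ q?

Yes

G1 = q ⊼ p
G2 = G1 ⊼ q = (q ⊼ p) ⊼ q
At p=0, q=1, r=0, s=0: circuit gives 0, formula gives 0.
At p=0, q=0, r=0, s=0: circuit gives 1, formula gives 1.
Agrees on all 16 inputs.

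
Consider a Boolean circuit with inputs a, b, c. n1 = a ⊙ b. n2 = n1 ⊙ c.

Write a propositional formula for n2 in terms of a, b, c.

n1 = a ⊙ b
n2 = n1 ⊙ c = (a ⊙ b) ⊙ c

(a ⊙ b) ⊙ c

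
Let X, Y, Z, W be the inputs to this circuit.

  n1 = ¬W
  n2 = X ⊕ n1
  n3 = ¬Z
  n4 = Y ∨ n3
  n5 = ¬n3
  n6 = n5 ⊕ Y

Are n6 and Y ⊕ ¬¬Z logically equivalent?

Yes

n3 = ¬Z
n5 = ¬n3 = ¬¬Z
n6 = n5 ⊕ Y = ¬¬Z ⊕ Y
At X=0, Y=0, Z=0, W=0: circuit gives 0, formula gives 0.
At X=0, Y=0, Z=1, W=0: circuit gives 1, formula gives 1.
Agrees on all 16 inputs.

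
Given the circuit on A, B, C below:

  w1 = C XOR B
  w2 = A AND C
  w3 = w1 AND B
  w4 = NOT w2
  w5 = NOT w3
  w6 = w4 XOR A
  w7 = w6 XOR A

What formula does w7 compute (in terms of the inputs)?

w2 = A AND C
w4 = NOT w2 = NOT (A AND C)
w6 = w4 XOR A = NOT (A AND C) XOR A
w7 = w6 XOR A = (NOT (A AND C) XOR A) XOR A

(NOT (A AND C) XOR A) XOR A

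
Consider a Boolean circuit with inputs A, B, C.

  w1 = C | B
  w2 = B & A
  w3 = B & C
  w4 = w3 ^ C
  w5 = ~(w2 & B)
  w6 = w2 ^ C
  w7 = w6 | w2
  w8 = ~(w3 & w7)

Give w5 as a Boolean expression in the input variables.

w2 = B & A
w5 = ~(w2 & B) = ~((B & A) & B)

~((B & A) & B)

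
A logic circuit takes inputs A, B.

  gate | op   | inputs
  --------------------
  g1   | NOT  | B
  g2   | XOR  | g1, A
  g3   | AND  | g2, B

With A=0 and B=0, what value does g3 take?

0

g1 = NOT 0 = 1
g2 = 1 XOR 0 = 1
g3 = 1 AND 0 = 0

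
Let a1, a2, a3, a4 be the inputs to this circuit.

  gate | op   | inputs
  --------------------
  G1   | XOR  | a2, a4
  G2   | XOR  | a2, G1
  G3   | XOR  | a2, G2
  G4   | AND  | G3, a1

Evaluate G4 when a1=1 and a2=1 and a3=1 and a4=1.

G1 = 1 XOR 1 = 0
G2 = 1 XOR 0 = 1
G3 = 1 XOR 1 = 0
G4 = 0 AND 1 = 0

0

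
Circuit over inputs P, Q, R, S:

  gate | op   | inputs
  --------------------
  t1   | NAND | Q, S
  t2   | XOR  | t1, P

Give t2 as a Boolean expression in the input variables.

(Q NAND S) XOR P

t1 = Q NAND S
t2 = t1 XOR P = (Q NAND S) XOR P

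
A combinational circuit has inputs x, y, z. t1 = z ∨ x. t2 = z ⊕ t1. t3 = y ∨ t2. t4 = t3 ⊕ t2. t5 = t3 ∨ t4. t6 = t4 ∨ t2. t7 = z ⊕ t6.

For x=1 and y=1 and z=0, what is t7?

1

t1 = 0 ∨ 1 = 1
t2 = 0 ⊕ 1 = 1
t3 = 1 ∨ 1 = 1
t4 = 1 ⊕ 1 = 0
t6 = 0 ∨ 1 = 1
t7 = 0 ⊕ 1 = 1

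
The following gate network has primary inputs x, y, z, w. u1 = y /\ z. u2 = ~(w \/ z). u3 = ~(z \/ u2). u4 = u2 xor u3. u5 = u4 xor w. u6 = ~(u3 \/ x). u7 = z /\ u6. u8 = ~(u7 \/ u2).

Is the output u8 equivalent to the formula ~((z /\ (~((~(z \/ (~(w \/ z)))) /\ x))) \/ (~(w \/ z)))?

u2 = ~(w \/ z)
u3 = ~(z \/ u2) = ~(z \/ (~(w \/ z)))
u6 = ~(u3 \/ x) = ~((~(z \/ (~(w \/ z)))) \/ x)
u7 = z /\ u6 = z /\ (~((~(z \/ (~(w \/ z)))) \/ x))
u8 = ~(u7 \/ u2) = ~((z /\ (~((~(z \/ (~(w \/ z)))) \/ x))) \/ (~(w \/ z)))
At x=1, y=0, z=1, w=0: circuit gives 1, formula gives 0.

No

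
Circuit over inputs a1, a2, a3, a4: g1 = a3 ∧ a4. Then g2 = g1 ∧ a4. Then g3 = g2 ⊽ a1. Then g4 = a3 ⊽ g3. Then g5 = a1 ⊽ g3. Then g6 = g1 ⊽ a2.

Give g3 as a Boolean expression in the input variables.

g1 = a3 ∧ a4
g2 = g1 ∧ a4 = (a3 ∧ a4) ∧ a4
g3 = g2 ⊽ a1 = ((a3 ∧ a4) ∧ a4) ⊽ a1

((a3 ∧ a4) ∧ a4) ⊽ a1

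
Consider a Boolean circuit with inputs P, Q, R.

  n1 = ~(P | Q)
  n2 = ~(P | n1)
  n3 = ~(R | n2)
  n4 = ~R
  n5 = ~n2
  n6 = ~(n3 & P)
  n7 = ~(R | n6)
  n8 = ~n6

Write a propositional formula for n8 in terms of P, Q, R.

n1 = ~(P | Q)
n2 = ~(P | n1) = ~(P | (~(P | Q)))
n3 = ~(R | n2) = ~(R | (~(P | (~(P | Q)))))
n6 = ~(n3 & P) = ~((~(R | (~(P | (~(P | Q)))))) & P)
n8 = ~n6 = ~(~((~(R | (~(P | (~(P | Q)))))) & P))

~(~((~(R | (~(P | (~(P | Q)))))) & P))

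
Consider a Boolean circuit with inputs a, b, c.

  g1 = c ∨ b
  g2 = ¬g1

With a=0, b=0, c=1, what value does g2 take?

g1 = 1 ∨ 0 = 1
g2 = ¬1 = 0

0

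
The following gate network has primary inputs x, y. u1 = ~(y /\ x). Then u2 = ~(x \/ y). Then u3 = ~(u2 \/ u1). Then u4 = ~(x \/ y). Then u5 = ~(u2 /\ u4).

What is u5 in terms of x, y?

~((~(x \/ y)) /\ (~(x \/ y)))

u2 = ~(x \/ y)
u4 = ~(x \/ y)
u5 = ~(u2 /\ u4) = ~((~(x \/ y)) /\ (~(x \/ y)))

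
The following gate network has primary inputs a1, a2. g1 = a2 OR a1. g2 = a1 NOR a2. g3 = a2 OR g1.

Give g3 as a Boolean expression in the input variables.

g1 = a2 OR a1
g3 = a2 OR g1 = a2 OR (a2 OR a1)

a2 OR (a2 OR a1)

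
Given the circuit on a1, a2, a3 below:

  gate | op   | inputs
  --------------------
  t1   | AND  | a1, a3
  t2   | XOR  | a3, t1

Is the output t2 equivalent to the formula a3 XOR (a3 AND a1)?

t1 = a1 AND a3
t2 = a3 XOR t1 = a3 XOR (a1 AND a3)
At a1=0, a2=0, a3=0: circuit gives 0, formula gives 0.
At a1=0, a2=0, a3=1: circuit gives 1, formula gives 1.
Agrees on all 8 inputs.

Yes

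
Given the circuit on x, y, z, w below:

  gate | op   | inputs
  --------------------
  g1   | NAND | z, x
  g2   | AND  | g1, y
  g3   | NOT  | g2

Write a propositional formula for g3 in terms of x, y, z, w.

NOT ((z NAND x) AND y)

g1 = z NAND x
g2 = g1 AND y = (z NAND x) AND y
g3 = NOT g2 = NOT ((z NAND x) AND y)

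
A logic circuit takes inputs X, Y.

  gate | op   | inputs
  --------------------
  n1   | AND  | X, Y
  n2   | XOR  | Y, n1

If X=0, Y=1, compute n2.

1

n1 = 0 AND 1 = 0
n2 = 1 XOR 0 = 1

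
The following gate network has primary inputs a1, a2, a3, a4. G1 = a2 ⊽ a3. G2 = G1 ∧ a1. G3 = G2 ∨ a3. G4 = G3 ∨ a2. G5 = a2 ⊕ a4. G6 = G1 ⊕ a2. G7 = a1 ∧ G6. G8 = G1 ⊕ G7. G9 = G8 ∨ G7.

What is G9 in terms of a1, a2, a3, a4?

G1 = a2 ⊽ a3
G6 = G1 ⊕ a2 = (a2 ⊽ a3) ⊕ a2
G7 = a1 ∧ G6 = a1 ∧ ((a2 ⊽ a3) ⊕ a2)
G8 = G1 ⊕ G7 = (a2 ⊽ a3) ⊕ (a1 ∧ ((a2 ⊽ a3) ⊕ a2))
G9 = G8 ∨ G7 = ((a2 ⊽ a3) ⊕ (a1 ∧ ((a2 ⊽ a3) ⊕ a2))) ∨ (a1 ∧ ((a2 ⊽ a3) ⊕ a2))

((a2 ⊽ a3) ⊕ (a1 ∧ ((a2 ⊽ a3) ⊕ a2))) ∨ (a1 ∧ ((a2 ⊽ a3) ⊕ a2))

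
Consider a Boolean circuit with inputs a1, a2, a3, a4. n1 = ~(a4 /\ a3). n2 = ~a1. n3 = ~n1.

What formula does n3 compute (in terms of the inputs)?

~(~(a4 /\ a3))

n1 = ~(a4 /\ a3)
n3 = ~n1 = ~(~(a4 /\ a3))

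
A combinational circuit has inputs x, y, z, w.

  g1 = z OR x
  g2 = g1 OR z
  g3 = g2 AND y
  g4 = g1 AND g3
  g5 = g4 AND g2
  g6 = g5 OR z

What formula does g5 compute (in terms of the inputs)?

((z OR x) AND (((z OR x) OR z) AND y)) AND ((z OR x) OR z)

g1 = z OR x
g2 = g1 OR z = (z OR x) OR z
g3 = g2 AND y = ((z OR x) OR z) AND y
g4 = g1 AND g3 = (z OR x) AND (((z OR x) OR z) AND y)
g5 = g4 AND g2 = ((z OR x) AND (((z OR x) OR z) AND y)) AND ((z OR x) OR z)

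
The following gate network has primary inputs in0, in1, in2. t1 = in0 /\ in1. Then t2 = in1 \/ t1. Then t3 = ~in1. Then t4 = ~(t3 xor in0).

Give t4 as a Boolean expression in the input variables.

t3 = ~in1
t4 = ~(t3 xor in0) = ~(~in1 xor in0)

~(~in1 xor in0)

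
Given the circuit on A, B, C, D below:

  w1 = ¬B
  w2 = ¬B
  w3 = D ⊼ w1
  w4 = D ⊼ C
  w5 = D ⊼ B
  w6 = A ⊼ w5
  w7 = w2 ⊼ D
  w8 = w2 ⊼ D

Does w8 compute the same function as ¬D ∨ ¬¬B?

Yes

w2 = ¬B
w8 = w2 ⊼ D = ¬B ⊼ D
At A=0, B=0, C=0, D=1: circuit gives 0, formula gives 0.
At A=0, B=0, C=0, D=0: circuit gives 1, formula gives 1.
Agrees on all 16 inputs.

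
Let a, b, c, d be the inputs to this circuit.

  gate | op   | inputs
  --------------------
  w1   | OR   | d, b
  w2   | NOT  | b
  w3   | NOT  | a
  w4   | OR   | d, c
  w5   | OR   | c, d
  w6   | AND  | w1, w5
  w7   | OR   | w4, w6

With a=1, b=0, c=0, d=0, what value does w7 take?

0

w1 = 0 OR 0 = 0
w4 = 0 OR 0 = 0
w5 = 0 OR 0 = 0
w6 = 0 AND 0 = 0
w7 = 0 OR 0 = 0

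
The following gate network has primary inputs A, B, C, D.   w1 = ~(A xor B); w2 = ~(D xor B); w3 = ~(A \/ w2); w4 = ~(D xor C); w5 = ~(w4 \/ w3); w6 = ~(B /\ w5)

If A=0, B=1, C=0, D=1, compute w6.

0

w2 = ~(1 xor 1) = 1
w3 = ~(0 \/ 1) = 0
w4 = ~(1 xor 0) = 0
w5 = ~(0 \/ 0) = 1
w6 = ~(1 /\ 1) = 0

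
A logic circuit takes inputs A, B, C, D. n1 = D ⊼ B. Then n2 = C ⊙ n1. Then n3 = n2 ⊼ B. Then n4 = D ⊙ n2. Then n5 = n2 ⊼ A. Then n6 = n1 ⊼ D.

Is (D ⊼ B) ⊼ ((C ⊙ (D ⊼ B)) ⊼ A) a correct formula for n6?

n1 = D ⊼ B
n6 = n1 ⊼ D = (D ⊼ B) ⊼ D
At A=0, B=0, C=0, D=0: circuit gives 1, formula gives 0.

No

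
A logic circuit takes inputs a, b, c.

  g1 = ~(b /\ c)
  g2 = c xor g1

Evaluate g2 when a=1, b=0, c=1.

0

g1 = ~(0 /\ 1) = 1
g2 = 1 xor 1 = 0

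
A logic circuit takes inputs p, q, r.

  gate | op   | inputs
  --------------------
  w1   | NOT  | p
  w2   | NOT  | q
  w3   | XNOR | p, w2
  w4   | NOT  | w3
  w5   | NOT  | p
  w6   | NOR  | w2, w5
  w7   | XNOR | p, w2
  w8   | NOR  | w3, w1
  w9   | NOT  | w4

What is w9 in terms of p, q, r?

NOT NOT (p XNOR NOT q)

w2 = NOT q
w3 = p XNOR w2 = p XNOR NOT q
w4 = NOT w3 = NOT (p XNOR NOT q)
w9 = NOT w4 = NOT NOT (p XNOR NOT q)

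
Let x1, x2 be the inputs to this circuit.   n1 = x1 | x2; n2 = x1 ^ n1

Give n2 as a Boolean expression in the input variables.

x1 ^ (x1 | x2)

n1 = x1 | x2
n2 = x1 ^ n1 = x1 ^ (x1 | x2)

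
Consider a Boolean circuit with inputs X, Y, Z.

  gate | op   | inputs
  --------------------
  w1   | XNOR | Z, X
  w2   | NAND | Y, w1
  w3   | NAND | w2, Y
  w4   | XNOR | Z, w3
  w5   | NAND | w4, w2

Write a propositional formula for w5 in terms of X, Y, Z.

(Z XNOR ((Y NAND (Z XNOR X)) NAND Y)) NAND (Y NAND (Z XNOR X))

w1 = Z XNOR X
w2 = Y NAND w1 = Y NAND (Z XNOR X)
w3 = w2 NAND Y = (Y NAND (Z XNOR X)) NAND Y
w4 = Z XNOR w3 = Z XNOR ((Y NAND (Z XNOR X)) NAND Y)
w5 = w4 NAND w2 = (Z XNOR ((Y NAND (Z XNOR X)) NAND Y)) NAND (Y NAND (Z XNOR X))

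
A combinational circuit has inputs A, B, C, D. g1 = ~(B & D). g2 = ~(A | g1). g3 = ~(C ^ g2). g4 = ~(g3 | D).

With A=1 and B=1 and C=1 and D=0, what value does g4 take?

1

g1 = ~(1 & 0) = 1
g2 = ~(1 | 1) = 0
g3 = ~(1 ^ 0) = 0
g4 = ~(0 | 0) = 1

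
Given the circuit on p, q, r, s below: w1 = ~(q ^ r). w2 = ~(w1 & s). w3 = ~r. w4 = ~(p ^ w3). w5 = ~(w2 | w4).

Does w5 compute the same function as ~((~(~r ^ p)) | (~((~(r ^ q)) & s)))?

w1 = ~(q ^ r)
w2 = ~(w1 & s) = ~((~(q ^ r)) & s)
w3 = ~r
w4 = ~(p ^ w3) = ~(p ^ ~r)
w5 = ~(w2 | w4) = ~((~((~(q ^ r)) & s)) | (~(p ^ ~r)))
At p=0, q=0, r=0, s=0: circuit gives 0, formula gives 0.
At p=0, q=0, r=0, s=1: circuit gives 1, formula gives 1.
Agrees on all 16 inputs.

Yes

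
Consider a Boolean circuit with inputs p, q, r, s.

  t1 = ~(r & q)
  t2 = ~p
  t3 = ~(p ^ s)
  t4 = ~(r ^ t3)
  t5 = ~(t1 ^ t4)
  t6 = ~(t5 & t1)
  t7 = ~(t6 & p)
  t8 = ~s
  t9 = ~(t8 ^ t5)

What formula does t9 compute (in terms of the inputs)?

t1 = ~(r & q)
t3 = ~(p ^ s)
t4 = ~(r ^ t3) = ~(r ^ (~(p ^ s)))
t5 = ~(t1 ^ t4) = ~((~(r & q)) ^ (~(r ^ (~(p ^ s)))))
t8 = ~s
t9 = ~(t8 ^ t5) = ~(~s ^ (~((~(r & q)) ^ (~(r ^ (~(p ^ s)))))))

~(~s ^ (~((~(r & q)) ^ (~(r ^ (~(p ^ s)))))))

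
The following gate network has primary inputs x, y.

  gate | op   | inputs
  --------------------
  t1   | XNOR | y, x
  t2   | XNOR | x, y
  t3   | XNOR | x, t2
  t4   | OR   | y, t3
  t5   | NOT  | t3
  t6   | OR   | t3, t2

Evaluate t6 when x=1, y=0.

t2 = 1 XNOR 0 = 0
t3 = 1 XNOR 0 = 0
t6 = 0 OR 0 = 0

0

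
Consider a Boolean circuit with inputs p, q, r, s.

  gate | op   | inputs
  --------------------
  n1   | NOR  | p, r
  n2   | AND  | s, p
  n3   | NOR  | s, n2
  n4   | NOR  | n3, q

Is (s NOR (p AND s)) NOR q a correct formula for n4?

Yes

n2 = s AND p
n3 = s NOR n2 = s NOR (s AND p)
n4 = n3 NOR q = (s NOR (s AND p)) NOR q
At p=0, q=0, r=0, s=0: circuit gives 0, formula gives 0.
At p=0, q=0, r=0, s=1: circuit gives 1, formula gives 1.
Agrees on all 16 inputs.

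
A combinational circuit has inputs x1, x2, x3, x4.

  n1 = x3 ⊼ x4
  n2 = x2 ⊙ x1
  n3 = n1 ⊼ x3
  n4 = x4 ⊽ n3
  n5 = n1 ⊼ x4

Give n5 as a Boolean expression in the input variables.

(x3 ⊼ x4) ⊼ x4

n1 = x3 ⊼ x4
n5 = n1 ⊼ x4 = (x3 ⊼ x4) ⊼ x4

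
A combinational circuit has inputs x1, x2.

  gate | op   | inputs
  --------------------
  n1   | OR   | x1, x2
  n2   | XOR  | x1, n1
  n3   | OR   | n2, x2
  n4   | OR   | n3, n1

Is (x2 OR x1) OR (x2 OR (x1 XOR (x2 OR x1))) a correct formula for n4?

n1 = x1 OR x2
n2 = x1 XOR n1 = x1 XOR (x1 OR x2)
n3 = n2 OR x2 = (x1 XOR (x1 OR x2)) OR x2
n4 = n3 OR n1 = ((x1 XOR (x1 OR x2)) OR x2) OR (x1 OR x2)
At x1=0, x2=0: circuit gives 0, formula gives 0.
At x1=0, x2=1: circuit gives 1, formula gives 1.
Agrees on all 4 inputs.

Yes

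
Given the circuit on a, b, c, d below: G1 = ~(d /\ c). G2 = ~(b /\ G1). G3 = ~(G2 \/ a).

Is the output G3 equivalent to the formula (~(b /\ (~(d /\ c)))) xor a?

No

G1 = ~(d /\ c)
G2 = ~(b /\ G1) = ~(b /\ (~(d /\ c)))
G3 = ~(G2 \/ a) = ~((~(b /\ (~(d /\ c)))) \/ a)
At a=0, b=0, c=0, d=0: circuit gives 0, formula gives 1.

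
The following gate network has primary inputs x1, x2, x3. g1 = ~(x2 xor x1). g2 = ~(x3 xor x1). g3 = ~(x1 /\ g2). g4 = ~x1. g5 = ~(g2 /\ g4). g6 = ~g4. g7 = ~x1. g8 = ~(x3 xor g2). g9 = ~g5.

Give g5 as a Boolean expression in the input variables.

~((~(x3 xor x1)) /\ ~x1)

g2 = ~(x3 xor x1)
g4 = ~x1
g5 = ~(g2 /\ g4) = ~((~(x3 xor x1)) /\ ~x1)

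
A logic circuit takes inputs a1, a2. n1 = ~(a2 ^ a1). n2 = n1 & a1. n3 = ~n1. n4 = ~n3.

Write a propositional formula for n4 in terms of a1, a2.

~~(~(a2 ^ a1))

n1 = ~(a2 ^ a1)
n3 = ~n1 = ~(~(a2 ^ a1))
n4 = ~n3 = ~~(~(a2 ^ a1))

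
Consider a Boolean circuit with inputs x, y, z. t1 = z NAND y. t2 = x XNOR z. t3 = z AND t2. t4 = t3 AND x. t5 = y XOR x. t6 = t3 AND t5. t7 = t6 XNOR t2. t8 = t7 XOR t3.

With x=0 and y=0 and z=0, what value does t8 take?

0

t2 = 0 XNOR 0 = 1
t3 = 0 AND 1 = 0
t5 = 0 XOR 0 = 0
t6 = 0 AND 0 = 0
t7 = 0 XNOR 1 = 0
t8 = 0 XOR 0 = 0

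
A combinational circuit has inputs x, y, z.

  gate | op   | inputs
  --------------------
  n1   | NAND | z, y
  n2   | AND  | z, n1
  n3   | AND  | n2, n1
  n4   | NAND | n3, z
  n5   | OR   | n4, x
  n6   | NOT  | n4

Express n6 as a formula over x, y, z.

n1 = z NAND y
n2 = z AND n1 = z AND (z NAND y)
n3 = n2 AND n1 = (z AND (z NAND y)) AND (z NAND y)
n4 = n3 NAND z = ((z AND (z NAND y)) AND (z NAND y)) NAND z
n6 = NOT n4 = NOT (((z AND (z NAND y)) AND (z NAND y)) NAND z)

NOT (((z AND (z NAND y)) AND (z NAND y)) NAND z)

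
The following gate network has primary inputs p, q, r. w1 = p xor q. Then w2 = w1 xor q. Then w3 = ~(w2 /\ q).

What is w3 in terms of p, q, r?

w1 = p xor q
w2 = w1 xor q = (p xor q) xor q
w3 = ~(w2 /\ q) = ~(((p xor q) xor q) /\ q)

~(((p xor q) xor q) /\ q)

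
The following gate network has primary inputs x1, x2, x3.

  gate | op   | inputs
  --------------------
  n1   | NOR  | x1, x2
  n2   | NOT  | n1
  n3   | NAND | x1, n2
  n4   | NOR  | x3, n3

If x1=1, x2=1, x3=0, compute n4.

n1 = 1 NOR 1 = 0
n2 = NOT 0 = 1
n3 = 1 NAND 1 = 0
n4 = 0 NOR 0 = 1

1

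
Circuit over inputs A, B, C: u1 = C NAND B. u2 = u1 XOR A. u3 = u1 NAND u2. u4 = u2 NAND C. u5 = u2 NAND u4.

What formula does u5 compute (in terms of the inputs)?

u1 = C NAND B
u2 = u1 XOR A = (C NAND B) XOR A
u4 = u2 NAND C = ((C NAND B) XOR A) NAND C
u5 = u2 NAND u4 = ((C NAND B) XOR A) NAND (((C NAND B) XOR A) NAND C)

((C NAND B) XOR A) NAND (((C NAND B) XOR A) NAND C)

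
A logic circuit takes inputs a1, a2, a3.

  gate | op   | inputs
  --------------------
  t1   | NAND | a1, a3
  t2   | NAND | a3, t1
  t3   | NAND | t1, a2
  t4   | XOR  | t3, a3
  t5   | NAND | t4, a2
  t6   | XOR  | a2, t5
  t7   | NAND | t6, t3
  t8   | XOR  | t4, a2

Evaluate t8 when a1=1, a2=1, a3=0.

t1 = 1 NAND 0 = 1
t3 = 1 NAND 1 = 0
t4 = 0 XOR 0 = 0
t8 = 0 XOR 1 = 1

1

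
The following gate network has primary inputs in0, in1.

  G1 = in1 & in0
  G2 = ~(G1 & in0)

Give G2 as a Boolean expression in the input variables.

G1 = in1 & in0
G2 = ~(G1 & in0) = ~((in1 & in0) & in0)

~((in1 & in0) & in0)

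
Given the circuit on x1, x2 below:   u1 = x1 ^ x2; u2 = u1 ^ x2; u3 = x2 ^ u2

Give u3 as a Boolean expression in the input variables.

u1 = x1 ^ x2
u2 = u1 ^ x2 = (x1 ^ x2) ^ x2
u3 = x2 ^ u2 = x2 ^ ((x1 ^ x2) ^ x2)

x2 ^ ((x1 ^ x2) ^ x2)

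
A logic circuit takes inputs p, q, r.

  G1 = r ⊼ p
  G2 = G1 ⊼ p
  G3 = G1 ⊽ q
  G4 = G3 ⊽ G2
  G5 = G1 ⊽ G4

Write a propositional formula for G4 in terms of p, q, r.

G1 = r ⊼ p
G2 = G1 ⊼ p = (r ⊼ p) ⊼ p
G3 = G1 ⊽ q = (r ⊼ p) ⊽ q
G4 = G3 ⊽ G2 = ((r ⊼ p) ⊽ q) ⊽ ((r ⊼ p) ⊼ p)

((r ⊼ p) ⊽ q) ⊽ ((r ⊼ p) ⊼ p)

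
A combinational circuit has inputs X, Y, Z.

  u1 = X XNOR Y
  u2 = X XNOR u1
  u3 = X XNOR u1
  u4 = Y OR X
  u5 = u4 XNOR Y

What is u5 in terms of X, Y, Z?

u4 = Y OR X
u5 = u4 XNOR Y = (Y OR X) XNOR Y

(Y OR X) XNOR Y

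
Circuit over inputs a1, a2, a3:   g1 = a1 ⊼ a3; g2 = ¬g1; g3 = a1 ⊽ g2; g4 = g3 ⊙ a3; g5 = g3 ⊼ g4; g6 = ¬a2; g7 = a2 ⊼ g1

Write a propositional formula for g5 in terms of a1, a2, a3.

g1 = a1 ⊼ a3
g2 = ¬g1 = ¬(a1 ⊼ a3)
g3 = a1 ⊽ g2 = a1 ⊽ ¬(a1 ⊼ a3)
g4 = g3 ⊙ a3 = (a1 ⊽ ¬(a1 ⊼ a3)) ⊙ a3
g5 = g3 ⊼ g4 = (a1 ⊽ ¬(a1 ⊼ a3)) ⊼ ((a1 ⊽ ¬(a1 ⊼ a3)) ⊙ a3)

(a1 ⊽ ¬(a1 ⊼ a3)) ⊼ ((a1 ⊽ ¬(a1 ⊼ a3)) ⊙ a3)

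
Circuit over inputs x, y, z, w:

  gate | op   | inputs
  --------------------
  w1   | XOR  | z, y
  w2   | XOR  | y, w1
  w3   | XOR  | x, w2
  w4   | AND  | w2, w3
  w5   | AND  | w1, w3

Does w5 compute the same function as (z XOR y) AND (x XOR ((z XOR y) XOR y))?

w1 = z XOR y
w2 = y XOR w1 = y XOR (z XOR y)
w3 = x XOR w2 = x XOR (y XOR (z XOR y))
w5 = w1 AND w3 = (z XOR y) AND (x XOR (y XOR (z XOR y)))
At x=0, y=0, z=0, w=0: circuit gives 0, formula gives 0.
At x=0, y=0, z=1, w=0: circuit gives 1, formula gives 1.
Agrees on all 16 inputs.

Yes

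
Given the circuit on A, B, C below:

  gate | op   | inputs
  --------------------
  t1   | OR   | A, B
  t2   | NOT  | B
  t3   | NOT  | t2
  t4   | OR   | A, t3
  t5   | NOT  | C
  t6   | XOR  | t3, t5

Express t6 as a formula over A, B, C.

t2 = NOT B
t3 = NOT t2 = NOT NOT B
t5 = NOT C
t6 = t3 XOR t5 = NOT NOT B XOR NOT C

NOT NOT B XOR NOT C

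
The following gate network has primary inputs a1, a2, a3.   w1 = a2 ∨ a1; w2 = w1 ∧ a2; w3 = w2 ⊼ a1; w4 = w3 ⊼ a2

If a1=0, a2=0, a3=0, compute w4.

1

w1 = 0 ∨ 0 = 0
w2 = 0 ∧ 0 = 0
w3 = 0 ⊼ 0 = 1
w4 = 1 ⊼ 0 = 1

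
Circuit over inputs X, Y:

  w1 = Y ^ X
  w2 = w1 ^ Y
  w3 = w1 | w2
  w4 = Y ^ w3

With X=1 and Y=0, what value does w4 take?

1

w1 = 0 ^ 1 = 1
w2 = 1 ^ 0 = 1
w3 = 1 | 1 = 1
w4 = 0 ^ 1 = 1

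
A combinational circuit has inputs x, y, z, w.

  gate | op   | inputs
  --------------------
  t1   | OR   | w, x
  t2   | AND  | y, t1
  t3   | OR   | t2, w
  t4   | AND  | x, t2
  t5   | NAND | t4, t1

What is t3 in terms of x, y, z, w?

t1 = w OR x
t2 = y AND t1 = y AND (w OR x)
t3 = t2 OR w = (y AND (w OR x)) OR w

(y AND (w OR x)) OR w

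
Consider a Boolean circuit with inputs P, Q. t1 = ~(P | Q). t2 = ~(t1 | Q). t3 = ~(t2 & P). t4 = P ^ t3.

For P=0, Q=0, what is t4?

t1 = ~(0 | 0) = 1
t2 = ~(1 | 0) = 0
t3 = ~(0 & 0) = 1
t4 = 0 ^ 1 = 1

1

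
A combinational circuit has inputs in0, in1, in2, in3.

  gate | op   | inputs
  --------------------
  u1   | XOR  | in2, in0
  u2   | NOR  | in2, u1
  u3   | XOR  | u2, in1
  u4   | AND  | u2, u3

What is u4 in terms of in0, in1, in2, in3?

u1 = in2 XOR in0
u2 = in2 NOR u1 = in2 NOR (in2 XOR in0)
u3 = u2 XOR in1 = (in2 NOR (in2 XOR in0)) XOR in1
u4 = u2 AND u3 = (in2 NOR (in2 XOR in0)) AND ((in2 NOR (in2 XOR in0)) XOR in1)

(in2 NOR (in2 XOR in0)) AND ((in2 NOR (in2 XOR in0)) XOR in1)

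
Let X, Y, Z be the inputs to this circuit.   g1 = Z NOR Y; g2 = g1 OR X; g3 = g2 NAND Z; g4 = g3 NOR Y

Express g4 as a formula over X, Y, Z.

g1 = Z NOR Y
g2 = g1 OR X = (Z NOR Y) OR X
g3 = g2 NAND Z = ((Z NOR Y) OR X) NAND Z
g4 = g3 NOR Y = (((Z NOR Y) OR X) NAND Z) NOR Y

(((Z NOR Y) OR X) NAND Z) NOR Y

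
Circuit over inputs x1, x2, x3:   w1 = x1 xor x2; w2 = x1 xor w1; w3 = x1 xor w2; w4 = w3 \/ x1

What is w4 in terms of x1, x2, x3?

(x1 xor (x1 xor (x1 xor x2))) \/ x1

w1 = x1 xor x2
w2 = x1 xor w1 = x1 xor (x1 xor x2)
w3 = x1 xor w2 = x1 xor (x1 xor (x1 xor x2))
w4 = w3 \/ x1 = (x1 xor (x1 xor (x1 xor x2))) \/ x1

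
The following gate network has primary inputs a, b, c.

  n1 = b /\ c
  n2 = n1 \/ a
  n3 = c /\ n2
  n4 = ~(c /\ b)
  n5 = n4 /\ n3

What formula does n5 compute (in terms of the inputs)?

(~(c /\ b)) /\ (c /\ ((b /\ c) \/ a))

n1 = b /\ c
n2 = n1 \/ a = (b /\ c) \/ a
n3 = c /\ n2 = c /\ ((b /\ c) \/ a)
n4 = ~(c /\ b)
n5 = n4 /\ n3 = (~(c /\ b)) /\ (c /\ ((b /\ c) \/ a))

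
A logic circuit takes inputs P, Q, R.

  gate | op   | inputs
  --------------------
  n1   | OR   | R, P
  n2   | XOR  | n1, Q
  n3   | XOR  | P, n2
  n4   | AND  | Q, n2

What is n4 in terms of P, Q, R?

Q AND ((R OR P) XOR Q)

n1 = R OR P
n2 = n1 XOR Q = (R OR P) XOR Q
n4 = Q AND n2 = Q AND ((R OR P) XOR Q)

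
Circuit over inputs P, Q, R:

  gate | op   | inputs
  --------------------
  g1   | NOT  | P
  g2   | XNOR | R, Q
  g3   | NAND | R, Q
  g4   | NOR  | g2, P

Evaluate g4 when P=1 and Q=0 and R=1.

0

g2 = 1 XNOR 0 = 0
g4 = 0 NOR 1 = 0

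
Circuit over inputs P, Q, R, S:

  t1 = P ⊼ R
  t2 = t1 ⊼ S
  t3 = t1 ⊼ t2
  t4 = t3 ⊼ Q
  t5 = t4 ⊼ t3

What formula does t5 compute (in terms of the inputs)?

t1 = P ⊼ R
t2 = t1 ⊼ S = (P ⊼ R) ⊼ S
t3 = t1 ⊼ t2 = (P ⊼ R) ⊼ ((P ⊼ R) ⊼ S)
t4 = t3 ⊼ Q = ((P ⊼ R) ⊼ ((P ⊼ R) ⊼ S)) ⊼ Q
t5 = t4 ⊼ t3 = (((P ⊼ R) ⊼ ((P ⊼ R) ⊼ S)) ⊼ Q) ⊼ ((P ⊼ R) ⊼ ((P ⊼ R) ⊼ S))

(((P ⊼ R) ⊼ ((P ⊼ R) ⊼ S)) ⊼ Q) ⊼ ((P ⊼ R) ⊼ ((P ⊼ R) ⊼ S))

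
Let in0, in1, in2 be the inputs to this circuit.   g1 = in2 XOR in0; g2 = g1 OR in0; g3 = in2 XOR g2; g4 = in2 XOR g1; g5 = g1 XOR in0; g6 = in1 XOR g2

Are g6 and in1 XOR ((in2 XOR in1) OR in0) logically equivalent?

No

g1 = in2 XOR in0
g2 = g1 OR in0 = (in2 XOR in0) OR in0
g6 = in1 XOR g2 = in1 XOR ((in2 XOR in0) OR in0)
At in0=0, in1=1, in2=0: circuit gives 1, formula gives 0.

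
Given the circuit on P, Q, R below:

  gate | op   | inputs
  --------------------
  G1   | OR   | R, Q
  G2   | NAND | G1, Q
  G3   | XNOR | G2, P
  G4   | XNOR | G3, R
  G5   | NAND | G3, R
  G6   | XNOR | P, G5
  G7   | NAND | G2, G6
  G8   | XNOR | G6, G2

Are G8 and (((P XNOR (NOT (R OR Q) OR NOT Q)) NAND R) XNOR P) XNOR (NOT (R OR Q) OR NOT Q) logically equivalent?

Yes

G1 = R OR Q
G2 = G1 NAND Q = (R OR Q) NAND Q
G3 = G2 XNOR P = ((R OR Q) NAND Q) XNOR P
G5 = G3 NAND R = (((R OR Q) NAND Q) XNOR P) NAND R
G6 = P XNOR G5 = P XNOR ((((R OR Q) NAND Q) XNOR P) NAND R)
G8 = G6 XNOR G2 = (P XNOR ((((R OR Q) NAND Q) XNOR P) NAND R)) XNOR ((R OR Q) NAND Q)
At P=0, Q=0, R=0: circuit gives 0, formula gives 0.
At P=0, Q=1, R=0: circuit gives 1, formula gives 1.
Agrees on all 8 inputs.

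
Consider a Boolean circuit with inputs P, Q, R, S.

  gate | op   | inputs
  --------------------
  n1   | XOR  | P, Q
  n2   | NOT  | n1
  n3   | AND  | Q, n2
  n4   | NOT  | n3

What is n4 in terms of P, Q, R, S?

NOT (Q AND NOT (P XOR Q))

n1 = P XOR Q
n2 = NOT n1 = NOT (P XOR Q)
n3 = Q AND n2 = Q AND NOT (P XOR Q)
n4 = NOT n3 = NOT (Q AND NOT (P XOR Q))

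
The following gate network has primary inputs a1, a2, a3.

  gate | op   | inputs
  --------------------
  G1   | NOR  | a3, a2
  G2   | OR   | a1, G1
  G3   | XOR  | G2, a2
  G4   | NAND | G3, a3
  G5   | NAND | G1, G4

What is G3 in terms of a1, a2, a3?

G1 = a3 NOR a2
G2 = a1 OR G1 = a1 OR (a3 NOR a2)
G3 = G2 XOR a2 = (a1 OR (a3 NOR a2)) XOR a2

(a1 OR (a3 NOR a2)) XOR a2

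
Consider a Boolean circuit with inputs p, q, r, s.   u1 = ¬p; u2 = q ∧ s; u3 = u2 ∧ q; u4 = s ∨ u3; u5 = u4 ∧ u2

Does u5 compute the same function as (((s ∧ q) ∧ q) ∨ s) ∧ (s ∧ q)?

Yes

u2 = q ∧ s
u3 = u2 ∧ q = (q ∧ s) ∧ q
u4 = s ∨ u3 = s ∨ ((q ∧ s) ∧ q)
u5 = u4 ∧ u2 = (s ∨ ((q ∧ s) ∧ q)) ∧ (q ∧ s)
At p=0, q=0, r=0, s=0: circuit gives 0, formula gives 0.
At p=0, q=1, r=0, s=1: circuit gives 1, formula gives 1.
Agrees on all 16 inputs.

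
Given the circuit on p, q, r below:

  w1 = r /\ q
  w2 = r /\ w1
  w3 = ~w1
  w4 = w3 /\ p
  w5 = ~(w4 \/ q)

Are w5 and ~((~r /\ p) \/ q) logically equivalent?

No

w1 = r /\ q
w3 = ~w1 = ~(r /\ q)
w4 = w3 /\ p = ~(r /\ q) /\ p
w5 = ~(w4 \/ q) = ~((~(r /\ q) /\ p) \/ q)
At p=1, q=0, r=1: circuit gives 0, formula gives 1.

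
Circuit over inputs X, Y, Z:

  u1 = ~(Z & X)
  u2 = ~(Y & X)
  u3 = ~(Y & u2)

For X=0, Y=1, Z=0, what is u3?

u2 = ~(1 & 0) = 1
u3 = ~(1 & 1) = 0

0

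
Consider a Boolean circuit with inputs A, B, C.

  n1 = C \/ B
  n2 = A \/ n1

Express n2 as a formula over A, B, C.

n1 = C \/ B
n2 = A \/ n1 = A \/ (C \/ B)

A \/ (C \/ B)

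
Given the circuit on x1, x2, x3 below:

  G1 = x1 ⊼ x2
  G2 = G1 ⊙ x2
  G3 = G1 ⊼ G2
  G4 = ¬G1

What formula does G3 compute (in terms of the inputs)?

(x1 ⊼ x2) ⊼ ((x1 ⊼ x2) ⊙ x2)

G1 = x1 ⊼ x2
G2 = G1 ⊙ x2 = (x1 ⊼ x2) ⊙ x2
G3 = G1 ⊼ G2 = (x1 ⊼ x2) ⊼ ((x1 ⊼ x2) ⊙ x2)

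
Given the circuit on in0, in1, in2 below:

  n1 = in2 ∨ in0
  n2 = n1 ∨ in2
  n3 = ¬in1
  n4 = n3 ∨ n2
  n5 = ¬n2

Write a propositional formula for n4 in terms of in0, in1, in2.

n1 = in2 ∨ in0
n2 = n1 ∨ in2 = (in2 ∨ in0) ∨ in2
n3 = ¬in1
n4 = n3 ∨ n2 = ¬in1 ∨ ((in2 ∨ in0) ∨ in2)

¬in1 ∨ ((in2 ∨ in0) ∨ in2)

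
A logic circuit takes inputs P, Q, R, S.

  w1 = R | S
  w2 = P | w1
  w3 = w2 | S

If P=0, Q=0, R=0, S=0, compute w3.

w1 = 0 | 0 = 0
w2 = 0 | 0 = 0
w3 = 0 | 0 = 0

0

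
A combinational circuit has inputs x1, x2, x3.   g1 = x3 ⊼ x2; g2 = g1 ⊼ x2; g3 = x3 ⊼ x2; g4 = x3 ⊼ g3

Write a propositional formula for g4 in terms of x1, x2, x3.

g3 = x3 ⊼ x2
g4 = x3 ⊼ g3 = x3 ⊼ (x3 ⊼ x2)

x3 ⊼ (x3 ⊼ x2)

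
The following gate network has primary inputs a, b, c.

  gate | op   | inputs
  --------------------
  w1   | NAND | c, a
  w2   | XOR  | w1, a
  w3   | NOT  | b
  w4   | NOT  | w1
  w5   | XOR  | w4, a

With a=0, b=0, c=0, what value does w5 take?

w1 = 0 NAND 0 = 1
w4 = NOT 1 = 0
w5 = 0 XOR 0 = 0

0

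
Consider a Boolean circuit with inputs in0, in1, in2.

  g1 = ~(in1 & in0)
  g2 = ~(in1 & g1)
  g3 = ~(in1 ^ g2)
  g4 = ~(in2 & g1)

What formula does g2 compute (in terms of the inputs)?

g1 = ~(in1 & in0)
g2 = ~(in1 & g1) = ~(in1 & (~(in1 & in0)))

~(in1 & (~(in1 & in0)))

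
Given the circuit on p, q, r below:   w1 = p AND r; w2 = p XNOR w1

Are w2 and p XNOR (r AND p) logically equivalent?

Yes

w1 = p AND r
w2 = p XNOR w1 = p XNOR (p AND r)
At p=1, q=0, r=0: circuit gives 0, formula gives 0.
At p=0, q=0, r=0: circuit gives 1, formula gives 1.
Agrees on all 8 inputs.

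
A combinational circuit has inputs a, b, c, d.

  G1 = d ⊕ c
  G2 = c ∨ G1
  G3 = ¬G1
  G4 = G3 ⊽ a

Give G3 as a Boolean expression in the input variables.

G1 = d ⊕ c
G3 = ¬G1 = ¬(d ⊕ c)

¬(d ⊕ c)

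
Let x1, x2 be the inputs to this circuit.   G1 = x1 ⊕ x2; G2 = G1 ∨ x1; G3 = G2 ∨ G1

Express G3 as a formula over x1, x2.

((x1 ⊕ x2) ∨ x1) ∨ (x1 ⊕ x2)

G1 = x1 ⊕ x2
G2 = G1 ∨ x1 = (x1 ⊕ x2) ∨ x1
G3 = G2 ∨ G1 = ((x1 ⊕ x2) ∨ x1) ∨ (x1 ⊕ x2)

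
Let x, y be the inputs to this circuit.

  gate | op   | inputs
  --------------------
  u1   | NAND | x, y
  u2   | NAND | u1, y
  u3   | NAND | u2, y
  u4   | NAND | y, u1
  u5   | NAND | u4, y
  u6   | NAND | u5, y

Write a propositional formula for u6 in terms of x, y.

((y NAND (x NAND y)) NAND y) NAND y

u1 = x NAND y
u4 = y NAND u1 = y NAND (x NAND y)
u5 = u4 NAND y = (y NAND (x NAND y)) NAND y
u6 = u5 NAND y = ((y NAND (x NAND y)) NAND y) NAND y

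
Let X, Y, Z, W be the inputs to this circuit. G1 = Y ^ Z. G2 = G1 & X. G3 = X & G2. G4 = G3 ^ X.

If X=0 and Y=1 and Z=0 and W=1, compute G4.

G1 = 1 ^ 0 = 1
G2 = 1 & 0 = 0
G3 = 0 & 0 = 0
G4 = 0 ^ 0 = 0

0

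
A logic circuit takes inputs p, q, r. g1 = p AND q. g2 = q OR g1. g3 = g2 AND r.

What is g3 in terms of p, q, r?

g1 = p AND q
g2 = q OR g1 = q OR (p AND q)
g3 = g2 AND r = (q OR (p AND q)) AND r

(q OR (p AND q)) AND r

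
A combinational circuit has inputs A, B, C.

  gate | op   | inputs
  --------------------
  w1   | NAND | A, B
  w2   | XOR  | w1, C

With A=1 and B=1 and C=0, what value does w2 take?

0

w1 = 1 NAND 1 = 0
w2 = 0 XOR 0 = 0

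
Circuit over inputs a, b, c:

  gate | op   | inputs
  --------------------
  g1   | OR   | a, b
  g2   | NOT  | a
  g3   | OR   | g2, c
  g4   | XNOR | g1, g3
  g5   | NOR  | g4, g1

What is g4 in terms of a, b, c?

(a OR b) XNOR (NOT a OR c)

g1 = a OR b
g2 = NOT a
g3 = g2 OR c = NOT a OR c
g4 = g1 XNOR g3 = (a OR b) XNOR (NOT a OR c)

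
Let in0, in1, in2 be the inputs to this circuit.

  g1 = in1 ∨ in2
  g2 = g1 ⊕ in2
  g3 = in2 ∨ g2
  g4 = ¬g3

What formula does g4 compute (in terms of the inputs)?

g1 = in1 ∨ in2
g2 = g1 ⊕ in2 = (in1 ∨ in2) ⊕ in2
g3 = in2 ∨ g2 = in2 ∨ ((in1 ∨ in2) ⊕ in2)
g4 = ¬g3 = ¬(in2 ∨ ((in1 ∨ in2) ⊕ in2))

¬(in2 ∨ ((in1 ∨ in2) ⊕ in2))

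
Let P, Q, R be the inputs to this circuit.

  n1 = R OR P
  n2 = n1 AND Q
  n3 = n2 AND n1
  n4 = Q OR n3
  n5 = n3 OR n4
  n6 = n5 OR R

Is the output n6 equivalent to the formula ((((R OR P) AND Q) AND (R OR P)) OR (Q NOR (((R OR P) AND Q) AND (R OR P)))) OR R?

No

n1 = R OR P
n2 = n1 AND Q = (R OR P) AND Q
n3 = n2 AND n1 = ((R OR P) AND Q) AND (R OR P)
n4 = Q OR n3 = Q OR (((R OR P) AND Q) AND (R OR P))
n5 = n3 OR n4 = (((R OR P) AND Q) AND (R OR P)) OR (Q OR (((R OR P) AND Q) AND (R OR P)))
n6 = n5 OR R = ((((R OR P) AND Q) AND (R OR P)) OR (Q OR (((R OR P) AND Q) AND (R OR P)))) OR R
At P=0, Q=0, R=0: circuit gives 0, formula gives 1.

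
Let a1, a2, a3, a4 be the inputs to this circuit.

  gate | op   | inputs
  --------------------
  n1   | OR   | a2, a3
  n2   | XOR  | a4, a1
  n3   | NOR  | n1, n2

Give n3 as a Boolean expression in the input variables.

n1 = a2 OR a3
n2 = a4 XOR a1
n3 = n1 NOR n2 = (a2 OR a3) NOR (a4 XOR a1)

(a2 OR a3) NOR (a4 XOR a1)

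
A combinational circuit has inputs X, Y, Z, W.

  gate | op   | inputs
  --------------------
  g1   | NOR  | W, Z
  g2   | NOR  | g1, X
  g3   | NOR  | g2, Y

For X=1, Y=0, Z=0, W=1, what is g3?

1

g1 = 1 NOR 0 = 0
g2 = 0 NOR 1 = 0
g3 = 0 NOR 0 = 1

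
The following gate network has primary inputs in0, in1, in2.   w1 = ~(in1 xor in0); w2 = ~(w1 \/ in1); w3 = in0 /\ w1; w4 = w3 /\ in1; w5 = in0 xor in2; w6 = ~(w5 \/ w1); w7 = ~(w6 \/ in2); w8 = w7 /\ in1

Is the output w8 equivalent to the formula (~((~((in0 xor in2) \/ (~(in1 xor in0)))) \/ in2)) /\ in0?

No

w1 = ~(in1 xor in0)
w5 = in0 xor in2
w6 = ~(w5 \/ w1) = ~((in0 xor in2) \/ (~(in1 xor in0)))
w7 = ~(w6 \/ in2) = ~((~((in0 xor in2) \/ (~(in1 xor in0)))) \/ in2)
w8 = w7 /\ in1 = (~((~((in0 xor in2) \/ (~(in1 xor in0)))) \/ in2)) /\ in1
At in0=1, in1=0, in2=0: circuit gives 0, formula gives 1.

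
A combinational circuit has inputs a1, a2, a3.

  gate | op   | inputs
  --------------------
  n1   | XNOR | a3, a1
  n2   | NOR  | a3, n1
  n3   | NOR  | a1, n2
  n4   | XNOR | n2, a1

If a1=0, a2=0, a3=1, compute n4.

1

n1 = 1 XNOR 0 = 0
n2 = 1 NOR 0 = 0
n4 = 0 XNOR 0 = 1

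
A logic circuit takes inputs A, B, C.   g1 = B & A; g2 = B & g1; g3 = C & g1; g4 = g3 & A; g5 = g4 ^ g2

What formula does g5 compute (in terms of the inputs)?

((C & (B & A)) & A) ^ (B & (B & A))

g1 = B & A
g2 = B & g1 = B & (B & A)
g3 = C & g1 = C & (B & A)
g4 = g3 & A = (C & (B & A)) & A
g5 = g4 ^ g2 = ((C & (B & A)) & A) ^ (B & (B & A))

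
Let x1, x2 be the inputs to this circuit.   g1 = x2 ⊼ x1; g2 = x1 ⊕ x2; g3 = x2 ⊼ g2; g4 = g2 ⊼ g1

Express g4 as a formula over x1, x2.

g1 = x2 ⊼ x1
g2 = x1 ⊕ x2
g4 = g2 ⊼ g1 = (x1 ⊕ x2) ⊼ (x2 ⊼ x1)

(x1 ⊕ x2) ⊼ (x2 ⊼ x1)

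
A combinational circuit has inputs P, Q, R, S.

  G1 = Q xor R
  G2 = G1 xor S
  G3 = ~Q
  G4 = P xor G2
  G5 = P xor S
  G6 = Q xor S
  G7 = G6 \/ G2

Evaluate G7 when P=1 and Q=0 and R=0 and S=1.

1

G1 = 0 xor 0 = 0
G2 = 0 xor 1 = 1
G6 = 0 xor 1 = 1
G7 = 1 \/ 1 = 1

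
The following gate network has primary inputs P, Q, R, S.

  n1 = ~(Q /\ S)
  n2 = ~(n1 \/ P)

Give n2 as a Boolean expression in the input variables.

~((~(Q /\ S)) \/ P)

n1 = ~(Q /\ S)
n2 = ~(n1 \/ P) = ~((~(Q /\ S)) \/ P)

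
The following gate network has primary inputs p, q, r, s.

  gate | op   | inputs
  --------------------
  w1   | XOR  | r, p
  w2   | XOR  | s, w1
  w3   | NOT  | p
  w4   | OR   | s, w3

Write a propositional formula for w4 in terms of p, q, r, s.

w3 = NOT p
w4 = s OR w3 = s OR NOT p

s OR NOT p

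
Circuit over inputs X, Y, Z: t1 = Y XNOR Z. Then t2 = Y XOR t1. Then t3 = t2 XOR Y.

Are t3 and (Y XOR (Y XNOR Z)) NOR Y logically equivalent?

No

t1 = Y XNOR Z
t2 = Y XOR t1 = Y XOR (Y XNOR Z)
t3 = t2 XOR Y = (Y XOR (Y XNOR Z)) XOR Y
At X=0, Y=0, Z=0: circuit gives 1, formula gives 0.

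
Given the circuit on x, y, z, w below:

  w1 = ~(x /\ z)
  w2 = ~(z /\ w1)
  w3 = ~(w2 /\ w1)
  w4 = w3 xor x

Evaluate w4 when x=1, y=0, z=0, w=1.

w1 = ~(1 /\ 0) = 1
w2 = ~(0 /\ 1) = 1
w3 = ~(1 /\ 1) = 0
w4 = 0 xor 1 = 1

1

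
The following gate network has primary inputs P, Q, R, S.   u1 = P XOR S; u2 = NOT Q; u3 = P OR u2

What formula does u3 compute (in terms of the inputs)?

P OR NOT Q

u2 = NOT Q
u3 = P OR u2 = P OR NOT Q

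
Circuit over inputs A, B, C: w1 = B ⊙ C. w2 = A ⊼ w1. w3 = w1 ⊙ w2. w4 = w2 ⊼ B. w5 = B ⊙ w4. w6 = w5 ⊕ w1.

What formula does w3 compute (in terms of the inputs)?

(B ⊙ C) ⊙ (A ⊼ (B ⊙ C))

w1 = B ⊙ C
w2 = A ⊼ w1 = A ⊼ (B ⊙ C)
w3 = w1 ⊙ w2 = (B ⊙ C) ⊙ (A ⊼ (B ⊙ C))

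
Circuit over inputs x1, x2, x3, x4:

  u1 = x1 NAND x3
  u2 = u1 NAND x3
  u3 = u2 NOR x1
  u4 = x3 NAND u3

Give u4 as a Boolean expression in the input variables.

x3 NAND (((x1 NAND x3) NAND x3) NOR x1)

u1 = x1 NAND x3
u2 = u1 NAND x3 = (x1 NAND x3) NAND x3
u3 = u2 NOR x1 = ((x1 NAND x3) NAND x3) NOR x1
u4 = x3 NAND u3 = x3 NAND (((x1 NAND x3) NAND x3) NOR x1)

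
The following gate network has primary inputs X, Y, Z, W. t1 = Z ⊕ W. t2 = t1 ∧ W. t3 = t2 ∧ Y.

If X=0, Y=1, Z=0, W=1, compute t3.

1

t1 = 0 ⊕ 1 = 1
t2 = 1 ∧ 1 = 1
t3 = 1 ∧ 1 = 1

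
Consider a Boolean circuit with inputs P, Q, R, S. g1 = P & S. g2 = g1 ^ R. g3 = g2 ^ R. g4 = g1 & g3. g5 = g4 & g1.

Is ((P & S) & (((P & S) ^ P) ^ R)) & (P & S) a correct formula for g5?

g1 = P & S
g2 = g1 ^ R = (P & S) ^ R
g3 = g2 ^ R = ((P & S) ^ R) ^ R
g4 = g1 & g3 = (P & S) & (((P & S) ^ R) ^ R)
g5 = g4 & g1 = ((P & S) & (((P & S) ^ R) ^ R)) & (P & S)
At P=1, Q=0, R=0, S=1: circuit gives 1, formula gives 0.

No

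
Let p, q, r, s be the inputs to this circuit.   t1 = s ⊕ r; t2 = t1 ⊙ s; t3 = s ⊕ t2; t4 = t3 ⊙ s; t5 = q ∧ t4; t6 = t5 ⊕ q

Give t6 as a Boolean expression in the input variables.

(q ∧ ((s ⊕ ((s ⊕ r) ⊙ s)) ⊙ s)) ⊕ q

t1 = s ⊕ r
t2 = t1 ⊙ s = (s ⊕ r) ⊙ s
t3 = s ⊕ t2 = s ⊕ ((s ⊕ r) ⊙ s)
t4 = t3 ⊙ s = (s ⊕ ((s ⊕ r) ⊙ s)) ⊙ s
t5 = q ∧ t4 = q ∧ ((s ⊕ ((s ⊕ r) ⊙ s)) ⊙ s)
t6 = t5 ⊕ q = (q ∧ ((s ⊕ ((s ⊕ r) ⊙ s)) ⊙ s)) ⊕ q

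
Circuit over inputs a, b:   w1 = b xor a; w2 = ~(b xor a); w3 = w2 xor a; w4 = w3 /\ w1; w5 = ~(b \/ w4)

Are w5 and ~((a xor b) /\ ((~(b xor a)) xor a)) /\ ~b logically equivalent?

w1 = b xor a
w2 = ~(b xor a)
w3 = w2 xor a = (~(b xor a)) xor a
w4 = w3 /\ w1 = ((~(b xor a)) xor a) /\ (b xor a)
w5 = ~(b \/ w4) = ~(b \/ (((~(b xor a)) xor a) /\ (b xor a)))
At a=0, b=1: circuit gives 0, formula gives 0.
At a=0, b=0: circuit gives 1, formula gives 1.
Agrees on all 4 inputs.

Yes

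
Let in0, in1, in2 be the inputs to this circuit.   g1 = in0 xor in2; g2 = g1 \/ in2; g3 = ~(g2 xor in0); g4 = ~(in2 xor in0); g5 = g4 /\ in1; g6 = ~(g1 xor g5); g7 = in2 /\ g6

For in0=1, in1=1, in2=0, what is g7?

0

g1 = 1 xor 0 = 1
g4 = ~(0 xor 1) = 0
g5 = 0 /\ 1 = 0
g6 = ~(1 xor 0) = 0
g7 = 0 /\ 0 = 0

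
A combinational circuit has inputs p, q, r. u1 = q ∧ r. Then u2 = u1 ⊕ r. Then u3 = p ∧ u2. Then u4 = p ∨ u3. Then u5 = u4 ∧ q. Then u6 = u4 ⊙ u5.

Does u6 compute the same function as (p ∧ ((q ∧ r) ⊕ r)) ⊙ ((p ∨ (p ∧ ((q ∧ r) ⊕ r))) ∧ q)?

No

u1 = q ∧ r
u2 = u1 ⊕ r = (q ∧ r) ⊕ r
u3 = p ∧ u2 = p ∧ ((q ∧ r) ⊕ r)
u4 = p ∨ u3 = p ∨ (p ∧ ((q ∧ r) ⊕ r))
u5 = u4 ∧ q = (p ∨ (p ∧ ((q ∧ r) ⊕ r))) ∧ q
u6 = u4 ⊙ u5 = (p ∨ (p ∧ ((q ∧ r) ⊕ r))) ⊙ ((p ∨ (p ∧ ((q ∧ r) ⊕ r))) ∧ q)
At p=1, q=0, r=0: circuit gives 0, formula gives 1.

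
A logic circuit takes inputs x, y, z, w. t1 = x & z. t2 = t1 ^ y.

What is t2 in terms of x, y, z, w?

t1 = x & z
t2 = t1 ^ y = (x & z) ^ y

(x & z) ^ y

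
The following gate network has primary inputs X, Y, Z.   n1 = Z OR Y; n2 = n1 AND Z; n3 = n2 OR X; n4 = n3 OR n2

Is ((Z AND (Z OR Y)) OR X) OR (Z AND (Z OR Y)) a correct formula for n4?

Yes

n1 = Z OR Y
n2 = n1 AND Z = (Z OR Y) AND Z
n3 = n2 OR X = ((Z OR Y) AND Z) OR X
n4 = n3 OR n2 = (((Z OR Y) AND Z) OR X) OR ((Z OR Y) AND Z)
At X=0, Y=0, Z=0: circuit gives 0, formula gives 0.
At X=0, Y=0, Z=1: circuit gives 1, formula gives 1.
Agrees on all 8 inputs.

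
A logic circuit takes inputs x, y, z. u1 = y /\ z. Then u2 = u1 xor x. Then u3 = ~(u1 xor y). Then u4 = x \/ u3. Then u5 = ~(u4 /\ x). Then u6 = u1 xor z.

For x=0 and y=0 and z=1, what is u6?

u1 = 0 /\ 1 = 0
u6 = 0 xor 1 = 1

1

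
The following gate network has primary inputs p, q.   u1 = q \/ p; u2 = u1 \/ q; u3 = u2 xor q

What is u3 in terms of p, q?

u1 = q \/ p
u2 = u1 \/ q = (q \/ p) \/ q
u3 = u2 xor q = ((q \/ p) \/ q) xor q

((q \/ p) \/ q) xor q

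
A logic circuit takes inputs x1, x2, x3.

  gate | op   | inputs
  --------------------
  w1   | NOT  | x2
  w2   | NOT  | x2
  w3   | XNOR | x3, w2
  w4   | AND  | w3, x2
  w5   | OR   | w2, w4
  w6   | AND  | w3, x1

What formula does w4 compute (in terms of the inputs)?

(x3 XNOR NOT x2) AND x2

w2 = NOT x2
w3 = x3 XNOR w2 = x3 XNOR NOT x2
w4 = w3 AND x2 = (x3 XNOR NOT x2) AND x2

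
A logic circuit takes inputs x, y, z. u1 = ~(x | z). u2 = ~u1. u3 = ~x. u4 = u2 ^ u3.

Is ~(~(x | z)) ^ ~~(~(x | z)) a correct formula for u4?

u1 = ~(x | z)
u2 = ~u1 = ~(~(x | z))
u3 = ~x
u4 = u2 ^ u3 = ~(~(x | z)) ^ ~x
At x=0, y=0, z=1: circuit gives 0, formula gives 1.

No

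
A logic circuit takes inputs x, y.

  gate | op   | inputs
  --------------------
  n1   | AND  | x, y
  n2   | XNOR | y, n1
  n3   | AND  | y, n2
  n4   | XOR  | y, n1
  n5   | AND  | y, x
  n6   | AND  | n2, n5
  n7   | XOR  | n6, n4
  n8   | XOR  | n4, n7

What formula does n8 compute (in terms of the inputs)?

n1 = x AND y
n2 = y XNOR n1 = y XNOR (x AND y)
n4 = y XOR n1 = y XOR (x AND y)
n5 = y AND x
n6 = n2 AND n5 = (y XNOR (x AND y)) AND (y AND x)
n7 = n6 XOR n4 = ((y XNOR (x AND y)) AND (y AND x)) XOR (y XOR (x AND y))
n8 = n4 XOR n7 = (y XOR (x AND y)) XOR (((y XNOR (x AND y)) AND (y AND x)) XOR (y XOR (x AND y)))

(y XOR (x AND y)) XOR (((y XNOR (x AND y)) AND (y AND x)) XOR (y XOR (x AND y)))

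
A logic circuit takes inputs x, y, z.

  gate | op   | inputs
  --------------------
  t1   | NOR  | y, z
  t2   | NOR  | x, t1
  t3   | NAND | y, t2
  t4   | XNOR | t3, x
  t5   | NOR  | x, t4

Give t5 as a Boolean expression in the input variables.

t1 = y NOR z
t2 = x NOR t1 = x NOR (y NOR z)
t3 = y NAND t2 = y NAND (x NOR (y NOR z))
t4 = t3 XNOR x = (y NAND (x NOR (y NOR z))) XNOR x
t5 = x NOR t4 = x NOR ((y NAND (x NOR (y NOR z))) XNOR x)

x NOR ((y NAND (x NOR (y NOR z))) XNOR x)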